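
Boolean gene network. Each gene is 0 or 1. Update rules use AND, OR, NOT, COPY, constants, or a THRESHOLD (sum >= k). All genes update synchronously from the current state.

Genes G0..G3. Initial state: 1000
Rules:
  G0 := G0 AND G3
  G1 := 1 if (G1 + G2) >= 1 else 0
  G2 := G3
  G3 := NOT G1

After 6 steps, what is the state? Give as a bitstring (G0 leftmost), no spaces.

Step 1: G0=G0&G3=1&0=0 G1=(0+0>=1)=0 G2=G3=0 G3=NOT G1=NOT 0=1 -> 0001
Step 2: G0=G0&G3=0&1=0 G1=(0+0>=1)=0 G2=G3=1 G3=NOT G1=NOT 0=1 -> 0011
Step 3: G0=G0&G3=0&1=0 G1=(0+1>=1)=1 G2=G3=1 G3=NOT G1=NOT 0=1 -> 0111
Step 4: G0=G0&G3=0&1=0 G1=(1+1>=1)=1 G2=G3=1 G3=NOT G1=NOT 1=0 -> 0110
Step 5: G0=G0&G3=0&0=0 G1=(1+1>=1)=1 G2=G3=0 G3=NOT G1=NOT 1=0 -> 0100
Step 6: G0=G0&G3=0&0=0 G1=(1+0>=1)=1 G2=G3=0 G3=NOT G1=NOT 1=0 -> 0100

0100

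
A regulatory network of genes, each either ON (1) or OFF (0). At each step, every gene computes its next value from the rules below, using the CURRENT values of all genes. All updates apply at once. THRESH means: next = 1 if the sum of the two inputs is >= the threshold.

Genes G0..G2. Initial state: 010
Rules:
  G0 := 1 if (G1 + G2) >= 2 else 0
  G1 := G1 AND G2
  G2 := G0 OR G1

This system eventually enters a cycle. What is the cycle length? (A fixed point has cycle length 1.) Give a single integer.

Answer: 1

Derivation:
Step 0: 010
Step 1: G0=(1+0>=2)=0 G1=G1&G2=1&0=0 G2=G0|G1=0|1=1 -> 001
Step 2: G0=(0+1>=2)=0 G1=G1&G2=0&1=0 G2=G0|G1=0|0=0 -> 000
Step 3: G0=(0+0>=2)=0 G1=G1&G2=0&0=0 G2=G0|G1=0|0=0 -> 000
State from step 3 equals state from step 2 -> cycle length 1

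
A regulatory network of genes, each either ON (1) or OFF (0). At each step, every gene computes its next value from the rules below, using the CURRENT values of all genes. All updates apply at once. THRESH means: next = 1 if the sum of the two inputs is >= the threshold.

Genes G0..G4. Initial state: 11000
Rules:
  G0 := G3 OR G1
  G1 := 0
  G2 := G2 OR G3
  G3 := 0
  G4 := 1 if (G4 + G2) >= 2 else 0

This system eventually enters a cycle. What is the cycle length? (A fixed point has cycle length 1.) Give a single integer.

Answer: 1

Derivation:
Step 0: 11000
Step 1: G0=G3|G1=0|1=1 G1=0(const) G2=G2|G3=0|0=0 G3=0(const) G4=(0+0>=2)=0 -> 10000
Step 2: G0=G3|G1=0|0=0 G1=0(const) G2=G2|G3=0|0=0 G3=0(const) G4=(0+0>=2)=0 -> 00000
Step 3: G0=G3|G1=0|0=0 G1=0(const) G2=G2|G3=0|0=0 G3=0(const) G4=(0+0>=2)=0 -> 00000
State from step 3 equals state from step 2 -> cycle length 1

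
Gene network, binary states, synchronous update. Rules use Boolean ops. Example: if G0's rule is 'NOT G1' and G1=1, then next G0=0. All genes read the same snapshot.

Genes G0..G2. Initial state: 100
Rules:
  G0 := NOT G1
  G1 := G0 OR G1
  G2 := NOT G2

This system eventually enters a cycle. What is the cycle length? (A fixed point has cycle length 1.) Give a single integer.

Step 0: 100
Step 1: G0=NOT G1=NOT 0=1 G1=G0|G1=1|0=1 G2=NOT G2=NOT 0=1 -> 111
Step 2: G0=NOT G1=NOT 1=0 G1=G0|G1=1|1=1 G2=NOT G2=NOT 1=0 -> 010
Step 3: G0=NOT G1=NOT 1=0 G1=G0|G1=0|1=1 G2=NOT G2=NOT 0=1 -> 011
Step 4: G0=NOT G1=NOT 1=0 G1=G0|G1=0|1=1 G2=NOT G2=NOT 1=0 -> 010
State from step 4 equals state from step 2 -> cycle length 2

Answer: 2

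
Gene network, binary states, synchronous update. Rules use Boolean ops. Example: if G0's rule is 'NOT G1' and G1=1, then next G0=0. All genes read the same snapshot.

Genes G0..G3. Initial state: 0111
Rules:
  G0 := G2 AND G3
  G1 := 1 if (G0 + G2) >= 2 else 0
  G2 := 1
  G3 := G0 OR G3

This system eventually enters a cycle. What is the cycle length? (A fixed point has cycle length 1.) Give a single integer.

Step 0: 0111
Step 1: G0=G2&G3=1&1=1 G1=(0+1>=2)=0 G2=1(const) G3=G0|G3=0|1=1 -> 1011
Step 2: G0=G2&G3=1&1=1 G1=(1+1>=2)=1 G2=1(const) G3=G0|G3=1|1=1 -> 1111
Step 3: G0=G2&G3=1&1=1 G1=(1+1>=2)=1 G2=1(const) G3=G0|G3=1|1=1 -> 1111
State from step 3 equals state from step 2 -> cycle length 1

Answer: 1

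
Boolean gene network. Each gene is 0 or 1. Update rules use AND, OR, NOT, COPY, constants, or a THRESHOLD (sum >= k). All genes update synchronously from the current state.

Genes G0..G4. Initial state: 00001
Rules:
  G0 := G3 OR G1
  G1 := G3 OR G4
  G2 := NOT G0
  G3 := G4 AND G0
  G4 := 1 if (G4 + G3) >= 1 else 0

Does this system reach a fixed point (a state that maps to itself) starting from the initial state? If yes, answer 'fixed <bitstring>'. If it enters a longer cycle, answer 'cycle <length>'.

Step 0: 00001
Step 1: G0=G3|G1=0|0=0 G1=G3|G4=0|1=1 G2=NOT G0=NOT 0=1 G3=G4&G0=1&0=0 G4=(1+0>=1)=1 -> 01101
Step 2: G0=G3|G1=0|1=1 G1=G3|G4=0|1=1 G2=NOT G0=NOT 0=1 G3=G4&G0=1&0=0 G4=(1+0>=1)=1 -> 11101
Step 3: G0=G3|G1=0|1=1 G1=G3|G4=0|1=1 G2=NOT G0=NOT 1=0 G3=G4&G0=1&1=1 G4=(1+0>=1)=1 -> 11011
Step 4: G0=G3|G1=1|1=1 G1=G3|G4=1|1=1 G2=NOT G0=NOT 1=0 G3=G4&G0=1&1=1 G4=(1+1>=1)=1 -> 11011
Fixed point reached at step 3: 11011

Answer: fixed 11011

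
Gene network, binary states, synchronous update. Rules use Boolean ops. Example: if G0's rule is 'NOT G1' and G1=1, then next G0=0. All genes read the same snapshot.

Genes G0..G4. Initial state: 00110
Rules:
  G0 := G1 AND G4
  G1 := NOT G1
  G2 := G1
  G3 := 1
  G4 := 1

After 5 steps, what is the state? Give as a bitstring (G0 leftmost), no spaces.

Step 1: G0=G1&G4=0&0=0 G1=NOT G1=NOT 0=1 G2=G1=0 G3=1(const) G4=1(const) -> 01011
Step 2: G0=G1&G4=1&1=1 G1=NOT G1=NOT 1=0 G2=G1=1 G3=1(const) G4=1(const) -> 10111
Step 3: G0=G1&G4=0&1=0 G1=NOT G1=NOT 0=1 G2=G1=0 G3=1(const) G4=1(const) -> 01011
Step 4: G0=G1&G4=1&1=1 G1=NOT G1=NOT 1=0 G2=G1=1 G3=1(const) G4=1(const) -> 10111
Step 5: G0=G1&G4=0&1=0 G1=NOT G1=NOT 0=1 G2=G1=0 G3=1(const) G4=1(const) -> 01011

01011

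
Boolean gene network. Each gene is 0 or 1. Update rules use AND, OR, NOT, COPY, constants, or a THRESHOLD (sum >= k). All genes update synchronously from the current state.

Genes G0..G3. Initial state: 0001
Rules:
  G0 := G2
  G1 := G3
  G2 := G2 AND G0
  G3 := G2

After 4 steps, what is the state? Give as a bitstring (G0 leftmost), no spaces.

Step 1: G0=G2=0 G1=G3=1 G2=G2&G0=0&0=0 G3=G2=0 -> 0100
Step 2: G0=G2=0 G1=G3=0 G2=G2&G0=0&0=0 G3=G2=0 -> 0000
Step 3: G0=G2=0 G1=G3=0 G2=G2&G0=0&0=0 G3=G2=0 -> 0000
Step 4: G0=G2=0 G1=G3=0 G2=G2&G0=0&0=0 G3=G2=0 -> 0000

0000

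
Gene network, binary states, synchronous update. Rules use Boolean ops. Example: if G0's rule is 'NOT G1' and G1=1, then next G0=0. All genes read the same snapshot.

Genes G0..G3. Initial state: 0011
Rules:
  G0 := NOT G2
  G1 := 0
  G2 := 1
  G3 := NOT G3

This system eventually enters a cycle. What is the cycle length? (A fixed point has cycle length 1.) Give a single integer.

Answer: 2

Derivation:
Step 0: 0011
Step 1: G0=NOT G2=NOT 1=0 G1=0(const) G2=1(const) G3=NOT G3=NOT 1=0 -> 0010
Step 2: G0=NOT G2=NOT 1=0 G1=0(const) G2=1(const) G3=NOT G3=NOT 0=1 -> 0011
State from step 2 equals state from step 0 -> cycle length 2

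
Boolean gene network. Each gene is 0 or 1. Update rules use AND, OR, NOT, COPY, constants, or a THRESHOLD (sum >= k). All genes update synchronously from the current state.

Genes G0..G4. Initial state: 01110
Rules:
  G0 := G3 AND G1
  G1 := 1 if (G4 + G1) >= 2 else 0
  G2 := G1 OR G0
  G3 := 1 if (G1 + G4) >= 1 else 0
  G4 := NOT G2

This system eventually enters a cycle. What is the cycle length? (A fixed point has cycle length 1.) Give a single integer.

Step 0: 01110
Step 1: G0=G3&G1=1&1=1 G1=(0+1>=2)=0 G2=G1|G0=1|0=1 G3=(1+0>=1)=1 G4=NOT G2=NOT 1=0 -> 10110
Step 2: G0=G3&G1=1&0=0 G1=(0+0>=2)=0 G2=G1|G0=0|1=1 G3=(0+0>=1)=0 G4=NOT G2=NOT 1=0 -> 00100
Step 3: G0=G3&G1=0&0=0 G1=(0+0>=2)=0 G2=G1|G0=0|0=0 G3=(0+0>=1)=0 G4=NOT G2=NOT 1=0 -> 00000
Step 4: G0=G3&G1=0&0=0 G1=(0+0>=2)=0 G2=G1|G0=0|0=0 G3=(0+0>=1)=0 G4=NOT G2=NOT 0=1 -> 00001
Step 5: G0=G3&G1=0&0=0 G1=(1+0>=2)=0 G2=G1|G0=0|0=0 G3=(0+1>=1)=1 G4=NOT G2=NOT 0=1 -> 00011
Step 6: G0=G3&G1=1&0=0 G1=(1+0>=2)=0 G2=G1|G0=0|0=0 G3=(0+1>=1)=1 G4=NOT G2=NOT 0=1 -> 00011
State from step 6 equals state from step 5 -> cycle length 1

Answer: 1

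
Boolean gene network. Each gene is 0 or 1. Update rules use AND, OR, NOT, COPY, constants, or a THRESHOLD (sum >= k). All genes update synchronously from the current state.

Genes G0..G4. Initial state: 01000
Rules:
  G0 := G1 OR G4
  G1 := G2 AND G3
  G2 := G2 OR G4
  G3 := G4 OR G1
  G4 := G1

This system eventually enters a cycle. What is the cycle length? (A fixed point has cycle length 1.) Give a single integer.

Answer: 1

Derivation:
Step 0: 01000
Step 1: G0=G1|G4=1|0=1 G1=G2&G3=0&0=0 G2=G2|G4=0|0=0 G3=G4|G1=0|1=1 G4=G1=1 -> 10011
Step 2: G0=G1|G4=0|1=1 G1=G2&G3=0&1=0 G2=G2|G4=0|1=1 G3=G4|G1=1|0=1 G4=G1=0 -> 10110
Step 3: G0=G1|G4=0|0=0 G1=G2&G3=1&1=1 G2=G2|G4=1|0=1 G3=G4|G1=0|0=0 G4=G1=0 -> 01100
Step 4: G0=G1|G4=1|0=1 G1=G2&G3=1&0=0 G2=G2|G4=1|0=1 G3=G4|G1=0|1=1 G4=G1=1 -> 10111
Step 5: G0=G1|G4=0|1=1 G1=G2&G3=1&1=1 G2=G2|G4=1|1=1 G3=G4|G1=1|0=1 G4=G1=0 -> 11110
Step 6: G0=G1|G4=1|0=1 G1=G2&G3=1&1=1 G2=G2|G4=1|0=1 G3=G4|G1=0|1=1 G4=G1=1 -> 11111
Step 7: G0=G1|G4=1|1=1 G1=G2&G3=1&1=1 G2=G2|G4=1|1=1 G3=G4|G1=1|1=1 G4=G1=1 -> 11111
State from step 7 equals state from step 6 -> cycle length 1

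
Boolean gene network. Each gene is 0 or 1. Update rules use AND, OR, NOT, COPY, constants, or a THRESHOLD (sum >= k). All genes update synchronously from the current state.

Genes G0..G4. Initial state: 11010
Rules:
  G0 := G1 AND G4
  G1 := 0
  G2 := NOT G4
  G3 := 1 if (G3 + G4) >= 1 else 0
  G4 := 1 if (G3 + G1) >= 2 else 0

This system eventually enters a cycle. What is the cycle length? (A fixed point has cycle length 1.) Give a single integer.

Step 0: 11010
Step 1: G0=G1&G4=1&0=0 G1=0(const) G2=NOT G4=NOT 0=1 G3=(1+0>=1)=1 G4=(1+1>=2)=1 -> 00111
Step 2: G0=G1&G4=0&1=0 G1=0(const) G2=NOT G4=NOT 1=0 G3=(1+1>=1)=1 G4=(1+0>=2)=0 -> 00010
Step 3: G0=G1&G4=0&0=0 G1=0(const) G2=NOT G4=NOT 0=1 G3=(1+0>=1)=1 G4=(1+0>=2)=0 -> 00110
Step 4: G0=G1&G4=0&0=0 G1=0(const) G2=NOT G4=NOT 0=1 G3=(1+0>=1)=1 G4=(1+0>=2)=0 -> 00110
State from step 4 equals state from step 3 -> cycle length 1

Answer: 1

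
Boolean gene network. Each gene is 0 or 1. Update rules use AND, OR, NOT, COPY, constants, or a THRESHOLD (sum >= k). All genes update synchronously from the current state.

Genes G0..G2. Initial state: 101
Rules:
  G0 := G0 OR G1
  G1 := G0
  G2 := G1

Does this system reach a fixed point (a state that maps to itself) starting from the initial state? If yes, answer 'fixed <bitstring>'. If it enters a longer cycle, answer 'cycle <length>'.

Answer: fixed 111

Derivation:
Step 0: 101
Step 1: G0=G0|G1=1|0=1 G1=G0=1 G2=G1=0 -> 110
Step 2: G0=G0|G1=1|1=1 G1=G0=1 G2=G1=1 -> 111
Step 3: G0=G0|G1=1|1=1 G1=G0=1 G2=G1=1 -> 111
Fixed point reached at step 2: 111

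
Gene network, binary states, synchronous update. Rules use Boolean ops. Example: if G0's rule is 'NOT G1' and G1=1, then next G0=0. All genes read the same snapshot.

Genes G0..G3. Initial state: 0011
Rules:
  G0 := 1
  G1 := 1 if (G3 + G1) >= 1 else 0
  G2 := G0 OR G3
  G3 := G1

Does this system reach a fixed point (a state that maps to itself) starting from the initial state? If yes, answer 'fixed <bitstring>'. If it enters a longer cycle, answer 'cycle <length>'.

Step 0: 0011
Step 1: G0=1(const) G1=(1+0>=1)=1 G2=G0|G3=0|1=1 G3=G1=0 -> 1110
Step 2: G0=1(const) G1=(0+1>=1)=1 G2=G0|G3=1|0=1 G3=G1=1 -> 1111
Step 3: G0=1(const) G1=(1+1>=1)=1 G2=G0|G3=1|1=1 G3=G1=1 -> 1111
Fixed point reached at step 2: 1111

Answer: fixed 1111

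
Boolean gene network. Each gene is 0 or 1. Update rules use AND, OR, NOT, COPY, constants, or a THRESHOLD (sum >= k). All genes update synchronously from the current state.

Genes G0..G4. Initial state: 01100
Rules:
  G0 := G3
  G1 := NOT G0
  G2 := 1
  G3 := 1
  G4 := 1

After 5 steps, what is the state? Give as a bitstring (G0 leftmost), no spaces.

Step 1: G0=G3=0 G1=NOT G0=NOT 0=1 G2=1(const) G3=1(const) G4=1(const) -> 01111
Step 2: G0=G3=1 G1=NOT G0=NOT 0=1 G2=1(const) G3=1(const) G4=1(const) -> 11111
Step 3: G0=G3=1 G1=NOT G0=NOT 1=0 G2=1(const) G3=1(const) G4=1(const) -> 10111
Step 4: G0=G3=1 G1=NOT G0=NOT 1=0 G2=1(const) G3=1(const) G4=1(const) -> 10111
Step 5: G0=G3=1 G1=NOT G0=NOT 1=0 G2=1(const) G3=1(const) G4=1(const) -> 10111

10111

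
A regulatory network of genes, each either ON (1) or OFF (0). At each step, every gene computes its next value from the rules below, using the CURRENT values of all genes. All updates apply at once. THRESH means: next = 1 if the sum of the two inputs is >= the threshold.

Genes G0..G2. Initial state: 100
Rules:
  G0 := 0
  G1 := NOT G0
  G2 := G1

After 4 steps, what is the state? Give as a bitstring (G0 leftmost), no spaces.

Step 1: G0=0(const) G1=NOT G0=NOT 1=0 G2=G1=0 -> 000
Step 2: G0=0(const) G1=NOT G0=NOT 0=1 G2=G1=0 -> 010
Step 3: G0=0(const) G1=NOT G0=NOT 0=1 G2=G1=1 -> 011
Step 4: G0=0(const) G1=NOT G0=NOT 0=1 G2=G1=1 -> 011

011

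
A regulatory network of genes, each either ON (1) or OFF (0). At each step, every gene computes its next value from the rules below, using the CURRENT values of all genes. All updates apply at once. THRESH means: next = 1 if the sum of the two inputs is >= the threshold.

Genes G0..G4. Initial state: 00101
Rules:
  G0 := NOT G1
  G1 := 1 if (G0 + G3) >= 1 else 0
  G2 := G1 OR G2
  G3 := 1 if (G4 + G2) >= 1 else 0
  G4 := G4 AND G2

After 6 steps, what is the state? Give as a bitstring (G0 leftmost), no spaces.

Step 1: G0=NOT G1=NOT 0=1 G1=(0+0>=1)=0 G2=G1|G2=0|1=1 G3=(1+1>=1)=1 G4=G4&G2=1&1=1 -> 10111
Step 2: G0=NOT G1=NOT 0=1 G1=(1+1>=1)=1 G2=G1|G2=0|1=1 G3=(1+1>=1)=1 G4=G4&G2=1&1=1 -> 11111
Step 3: G0=NOT G1=NOT 1=0 G1=(1+1>=1)=1 G2=G1|G2=1|1=1 G3=(1+1>=1)=1 G4=G4&G2=1&1=1 -> 01111
Step 4: G0=NOT G1=NOT 1=0 G1=(0+1>=1)=1 G2=G1|G2=1|1=1 G3=(1+1>=1)=1 G4=G4&G2=1&1=1 -> 01111
Step 5: G0=NOT G1=NOT 1=0 G1=(0+1>=1)=1 G2=G1|G2=1|1=1 G3=(1+1>=1)=1 G4=G4&G2=1&1=1 -> 01111
Step 6: G0=NOT G1=NOT 1=0 G1=(0+1>=1)=1 G2=G1|G2=1|1=1 G3=(1+1>=1)=1 G4=G4&G2=1&1=1 -> 01111

01111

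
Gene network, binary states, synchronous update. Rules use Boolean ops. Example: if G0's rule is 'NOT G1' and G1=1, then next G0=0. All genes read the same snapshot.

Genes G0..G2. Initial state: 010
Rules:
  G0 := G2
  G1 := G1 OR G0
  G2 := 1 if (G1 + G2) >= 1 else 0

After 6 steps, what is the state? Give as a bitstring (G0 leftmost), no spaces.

Step 1: G0=G2=0 G1=G1|G0=1|0=1 G2=(1+0>=1)=1 -> 011
Step 2: G0=G2=1 G1=G1|G0=1|0=1 G2=(1+1>=1)=1 -> 111
Step 3: G0=G2=1 G1=G1|G0=1|1=1 G2=(1+1>=1)=1 -> 111
Step 4: G0=G2=1 G1=G1|G0=1|1=1 G2=(1+1>=1)=1 -> 111
Step 5: G0=G2=1 G1=G1|G0=1|1=1 G2=(1+1>=1)=1 -> 111
Step 6: G0=G2=1 G1=G1|G0=1|1=1 G2=(1+1>=1)=1 -> 111

111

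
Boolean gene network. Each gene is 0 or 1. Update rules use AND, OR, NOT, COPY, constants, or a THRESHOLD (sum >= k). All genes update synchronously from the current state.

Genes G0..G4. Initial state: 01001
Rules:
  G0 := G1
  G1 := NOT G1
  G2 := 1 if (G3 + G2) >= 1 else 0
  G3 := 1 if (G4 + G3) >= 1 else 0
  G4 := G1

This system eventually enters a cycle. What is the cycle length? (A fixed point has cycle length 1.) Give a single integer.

Answer: 2

Derivation:
Step 0: 01001
Step 1: G0=G1=1 G1=NOT G1=NOT 1=0 G2=(0+0>=1)=0 G3=(1+0>=1)=1 G4=G1=1 -> 10011
Step 2: G0=G1=0 G1=NOT G1=NOT 0=1 G2=(1+0>=1)=1 G3=(1+1>=1)=1 G4=G1=0 -> 01110
Step 3: G0=G1=1 G1=NOT G1=NOT 1=0 G2=(1+1>=1)=1 G3=(0+1>=1)=1 G4=G1=1 -> 10111
Step 4: G0=G1=0 G1=NOT G1=NOT 0=1 G2=(1+1>=1)=1 G3=(1+1>=1)=1 G4=G1=0 -> 01110
State from step 4 equals state from step 2 -> cycle length 2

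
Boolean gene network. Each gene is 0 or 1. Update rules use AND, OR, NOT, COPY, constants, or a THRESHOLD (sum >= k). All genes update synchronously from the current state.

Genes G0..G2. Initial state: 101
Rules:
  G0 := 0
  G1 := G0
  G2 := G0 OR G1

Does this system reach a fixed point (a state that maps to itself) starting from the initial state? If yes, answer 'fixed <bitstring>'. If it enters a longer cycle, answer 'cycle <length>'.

Answer: fixed 000

Derivation:
Step 0: 101
Step 1: G0=0(const) G1=G0=1 G2=G0|G1=1|0=1 -> 011
Step 2: G0=0(const) G1=G0=0 G2=G0|G1=0|1=1 -> 001
Step 3: G0=0(const) G1=G0=0 G2=G0|G1=0|0=0 -> 000
Step 4: G0=0(const) G1=G0=0 G2=G0|G1=0|0=0 -> 000
Fixed point reached at step 3: 000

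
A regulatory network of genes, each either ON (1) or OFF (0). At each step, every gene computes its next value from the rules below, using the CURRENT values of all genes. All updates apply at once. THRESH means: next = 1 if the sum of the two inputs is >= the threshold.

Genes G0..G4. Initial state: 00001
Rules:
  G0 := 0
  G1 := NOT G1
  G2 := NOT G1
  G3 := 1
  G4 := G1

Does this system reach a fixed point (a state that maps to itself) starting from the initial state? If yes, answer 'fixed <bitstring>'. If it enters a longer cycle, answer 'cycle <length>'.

Step 0: 00001
Step 1: G0=0(const) G1=NOT G1=NOT 0=1 G2=NOT G1=NOT 0=1 G3=1(const) G4=G1=0 -> 01110
Step 2: G0=0(const) G1=NOT G1=NOT 1=0 G2=NOT G1=NOT 1=0 G3=1(const) G4=G1=1 -> 00011
Step 3: G0=0(const) G1=NOT G1=NOT 0=1 G2=NOT G1=NOT 0=1 G3=1(const) G4=G1=0 -> 01110
Cycle of length 2 starting at step 1 -> no fixed point

Answer: cycle 2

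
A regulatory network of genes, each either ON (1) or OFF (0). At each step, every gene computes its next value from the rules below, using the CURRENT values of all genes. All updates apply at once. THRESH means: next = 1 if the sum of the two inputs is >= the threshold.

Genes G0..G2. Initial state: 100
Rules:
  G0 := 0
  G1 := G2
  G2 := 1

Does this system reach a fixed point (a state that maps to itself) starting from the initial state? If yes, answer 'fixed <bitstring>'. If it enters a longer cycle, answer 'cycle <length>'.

Step 0: 100
Step 1: G0=0(const) G1=G2=0 G2=1(const) -> 001
Step 2: G0=0(const) G1=G2=1 G2=1(const) -> 011
Step 3: G0=0(const) G1=G2=1 G2=1(const) -> 011
Fixed point reached at step 2: 011

Answer: fixed 011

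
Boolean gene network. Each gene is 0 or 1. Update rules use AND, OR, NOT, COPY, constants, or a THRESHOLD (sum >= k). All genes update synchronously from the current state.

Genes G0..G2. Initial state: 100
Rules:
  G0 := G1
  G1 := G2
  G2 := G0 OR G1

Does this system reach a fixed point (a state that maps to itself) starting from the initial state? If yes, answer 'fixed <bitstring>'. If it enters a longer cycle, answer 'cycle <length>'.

Step 0: 100
Step 1: G0=G1=0 G1=G2=0 G2=G0|G1=1|0=1 -> 001
Step 2: G0=G1=0 G1=G2=1 G2=G0|G1=0|0=0 -> 010
Step 3: G0=G1=1 G1=G2=0 G2=G0|G1=0|1=1 -> 101
Step 4: G0=G1=0 G1=G2=1 G2=G0|G1=1|0=1 -> 011
Step 5: G0=G1=1 G1=G2=1 G2=G0|G1=0|1=1 -> 111
Step 6: G0=G1=1 G1=G2=1 G2=G0|G1=1|1=1 -> 111
Fixed point reached at step 5: 111

Answer: fixed 111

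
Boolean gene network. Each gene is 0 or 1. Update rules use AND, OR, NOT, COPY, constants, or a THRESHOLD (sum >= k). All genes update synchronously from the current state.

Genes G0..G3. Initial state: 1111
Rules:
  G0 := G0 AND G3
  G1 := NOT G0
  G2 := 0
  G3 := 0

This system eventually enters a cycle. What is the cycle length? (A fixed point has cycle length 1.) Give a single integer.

Answer: 1

Derivation:
Step 0: 1111
Step 1: G0=G0&G3=1&1=1 G1=NOT G0=NOT 1=0 G2=0(const) G3=0(const) -> 1000
Step 2: G0=G0&G3=1&0=0 G1=NOT G0=NOT 1=0 G2=0(const) G3=0(const) -> 0000
Step 3: G0=G0&G3=0&0=0 G1=NOT G0=NOT 0=1 G2=0(const) G3=0(const) -> 0100
Step 4: G0=G0&G3=0&0=0 G1=NOT G0=NOT 0=1 G2=0(const) G3=0(const) -> 0100
State from step 4 equals state from step 3 -> cycle length 1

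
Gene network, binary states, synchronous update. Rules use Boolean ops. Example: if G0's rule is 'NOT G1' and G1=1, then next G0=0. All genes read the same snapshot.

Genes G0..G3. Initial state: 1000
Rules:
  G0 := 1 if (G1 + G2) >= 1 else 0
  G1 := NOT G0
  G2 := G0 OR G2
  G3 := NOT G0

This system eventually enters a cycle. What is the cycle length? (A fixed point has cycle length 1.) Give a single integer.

Step 0: 1000
Step 1: G0=(0+0>=1)=0 G1=NOT G0=NOT 1=0 G2=G0|G2=1|0=1 G3=NOT G0=NOT 1=0 -> 0010
Step 2: G0=(0+1>=1)=1 G1=NOT G0=NOT 0=1 G2=G0|G2=0|1=1 G3=NOT G0=NOT 0=1 -> 1111
Step 3: G0=(1+1>=1)=1 G1=NOT G0=NOT 1=0 G2=G0|G2=1|1=1 G3=NOT G0=NOT 1=0 -> 1010
Step 4: G0=(0+1>=1)=1 G1=NOT G0=NOT 1=0 G2=G0|G2=1|1=1 G3=NOT G0=NOT 1=0 -> 1010
State from step 4 equals state from step 3 -> cycle length 1

Answer: 1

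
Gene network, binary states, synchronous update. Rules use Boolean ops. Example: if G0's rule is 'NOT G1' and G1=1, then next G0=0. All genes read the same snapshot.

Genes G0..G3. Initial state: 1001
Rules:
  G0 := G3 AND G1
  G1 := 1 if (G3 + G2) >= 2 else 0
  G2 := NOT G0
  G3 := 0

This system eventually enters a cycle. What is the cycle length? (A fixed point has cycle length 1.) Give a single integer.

Answer: 1

Derivation:
Step 0: 1001
Step 1: G0=G3&G1=1&0=0 G1=(1+0>=2)=0 G2=NOT G0=NOT 1=0 G3=0(const) -> 0000
Step 2: G0=G3&G1=0&0=0 G1=(0+0>=2)=0 G2=NOT G0=NOT 0=1 G3=0(const) -> 0010
Step 3: G0=G3&G1=0&0=0 G1=(0+1>=2)=0 G2=NOT G0=NOT 0=1 G3=0(const) -> 0010
State from step 3 equals state from step 2 -> cycle length 1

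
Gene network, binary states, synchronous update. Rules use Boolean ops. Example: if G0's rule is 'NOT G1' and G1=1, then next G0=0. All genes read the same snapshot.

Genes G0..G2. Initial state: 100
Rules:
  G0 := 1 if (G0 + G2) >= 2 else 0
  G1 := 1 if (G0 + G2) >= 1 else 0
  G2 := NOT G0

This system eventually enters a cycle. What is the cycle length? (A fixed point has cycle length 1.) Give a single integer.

Step 0: 100
Step 1: G0=(1+0>=2)=0 G1=(1+0>=1)=1 G2=NOT G0=NOT 1=0 -> 010
Step 2: G0=(0+0>=2)=0 G1=(0+0>=1)=0 G2=NOT G0=NOT 0=1 -> 001
Step 3: G0=(0+1>=2)=0 G1=(0+1>=1)=1 G2=NOT G0=NOT 0=1 -> 011
Step 4: G0=(0+1>=2)=0 G1=(0+1>=1)=1 G2=NOT G0=NOT 0=1 -> 011
State from step 4 equals state from step 3 -> cycle length 1

Answer: 1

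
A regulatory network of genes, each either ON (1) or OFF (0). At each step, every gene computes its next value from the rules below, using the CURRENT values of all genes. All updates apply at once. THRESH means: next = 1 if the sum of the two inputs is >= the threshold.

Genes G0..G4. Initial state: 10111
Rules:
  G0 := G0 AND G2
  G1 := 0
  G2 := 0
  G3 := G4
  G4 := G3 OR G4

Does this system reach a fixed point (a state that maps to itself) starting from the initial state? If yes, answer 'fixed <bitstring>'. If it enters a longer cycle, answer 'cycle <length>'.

Step 0: 10111
Step 1: G0=G0&G2=1&1=1 G1=0(const) G2=0(const) G3=G4=1 G4=G3|G4=1|1=1 -> 10011
Step 2: G0=G0&G2=1&0=0 G1=0(const) G2=0(const) G3=G4=1 G4=G3|G4=1|1=1 -> 00011
Step 3: G0=G0&G2=0&0=0 G1=0(const) G2=0(const) G3=G4=1 G4=G3|G4=1|1=1 -> 00011
Fixed point reached at step 2: 00011

Answer: fixed 00011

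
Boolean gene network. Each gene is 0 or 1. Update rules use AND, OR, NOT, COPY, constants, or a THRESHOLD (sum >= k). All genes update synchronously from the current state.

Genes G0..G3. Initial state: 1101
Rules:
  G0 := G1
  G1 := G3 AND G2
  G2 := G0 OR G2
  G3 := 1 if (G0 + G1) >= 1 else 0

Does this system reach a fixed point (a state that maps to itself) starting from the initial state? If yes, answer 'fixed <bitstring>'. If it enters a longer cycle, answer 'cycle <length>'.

Answer: fixed 1111

Derivation:
Step 0: 1101
Step 1: G0=G1=1 G1=G3&G2=1&0=0 G2=G0|G2=1|0=1 G3=(1+1>=1)=1 -> 1011
Step 2: G0=G1=0 G1=G3&G2=1&1=1 G2=G0|G2=1|1=1 G3=(1+0>=1)=1 -> 0111
Step 3: G0=G1=1 G1=G3&G2=1&1=1 G2=G0|G2=0|1=1 G3=(0+1>=1)=1 -> 1111
Step 4: G0=G1=1 G1=G3&G2=1&1=1 G2=G0|G2=1|1=1 G3=(1+1>=1)=1 -> 1111
Fixed point reached at step 3: 1111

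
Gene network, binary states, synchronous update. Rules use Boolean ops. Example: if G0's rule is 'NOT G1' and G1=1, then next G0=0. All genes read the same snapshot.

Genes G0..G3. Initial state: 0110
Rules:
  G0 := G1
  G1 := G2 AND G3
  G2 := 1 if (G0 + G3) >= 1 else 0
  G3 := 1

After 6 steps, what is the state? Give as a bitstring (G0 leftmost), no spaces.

Step 1: G0=G1=1 G1=G2&G3=1&0=0 G2=(0+0>=1)=0 G3=1(const) -> 1001
Step 2: G0=G1=0 G1=G2&G3=0&1=0 G2=(1+1>=1)=1 G3=1(const) -> 0011
Step 3: G0=G1=0 G1=G2&G3=1&1=1 G2=(0+1>=1)=1 G3=1(const) -> 0111
Step 4: G0=G1=1 G1=G2&G3=1&1=1 G2=(0+1>=1)=1 G3=1(const) -> 1111
Step 5: G0=G1=1 G1=G2&G3=1&1=1 G2=(1+1>=1)=1 G3=1(const) -> 1111
Step 6: G0=G1=1 G1=G2&G3=1&1=1 G2=(1+1>=1)=1 G3=1(const) -> 1111

1111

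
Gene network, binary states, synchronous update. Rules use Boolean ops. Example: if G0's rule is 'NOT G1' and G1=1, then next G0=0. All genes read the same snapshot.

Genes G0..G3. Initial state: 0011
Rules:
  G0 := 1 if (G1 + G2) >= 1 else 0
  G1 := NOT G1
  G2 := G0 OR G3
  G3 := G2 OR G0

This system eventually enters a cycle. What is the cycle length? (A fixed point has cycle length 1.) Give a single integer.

Answer: 2

Derivation:
Step 0: 0011
Step 1: G0=(0+1>=1)=1 G1=NOT G1=NOT 0=1 G2=G0|G3=0|1=1 G3=G2|G0=1|0=1 -> 1111
Step 2: G0=(1+1>=1)=1 G1=NOT G1=NOT 1=0 G2=G0|G3=1|1=1 G3=G2|G0=1|1=1 -> 1011
Step 3: G0=(0+1>=1)=1 G1=NOT G1=NOT 0=1 G2=G0|G3=1|1=1 G3=G2|G0=1|1=1 -> 1111
State from step 3 equals state from step 1 -> cycle length 2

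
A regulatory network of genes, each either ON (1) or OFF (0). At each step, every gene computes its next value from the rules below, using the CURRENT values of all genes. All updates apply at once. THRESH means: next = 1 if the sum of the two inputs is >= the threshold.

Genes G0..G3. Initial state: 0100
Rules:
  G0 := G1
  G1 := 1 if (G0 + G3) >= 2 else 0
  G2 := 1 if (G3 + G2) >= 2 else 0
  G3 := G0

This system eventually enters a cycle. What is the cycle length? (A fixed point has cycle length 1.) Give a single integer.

Answer: 1

Derivation:
Step 0: 0100
Step 1: G0=G1=1 G1=(0+0>=2)=0 G2=(0+0>=2)=0 G3=G0=0 -> 1000
Step 2: G0=G1=0 G1=(1+0>=2)=0 G2=(0+0>=2)=0 G3=G0=1 -> 0001
Step 3: G0=G1=0 G1=(0+1>=2)=0 G2=(1+0>=2)=0 G3=G0=0 -> 0000
Step 4: G0=G1=0 G1=(0+0>=2)=0 G2=(0+0>=2)=0 G3=G0=0 -> 0000
State from step 4 equals state from step 3 -> cycle length 1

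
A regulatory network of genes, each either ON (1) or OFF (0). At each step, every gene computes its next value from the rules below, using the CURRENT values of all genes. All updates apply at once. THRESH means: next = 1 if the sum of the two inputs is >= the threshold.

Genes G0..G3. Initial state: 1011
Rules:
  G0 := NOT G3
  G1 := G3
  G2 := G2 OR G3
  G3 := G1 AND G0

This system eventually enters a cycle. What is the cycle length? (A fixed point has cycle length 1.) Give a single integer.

Step 0: 1011
Step 1: G0=NOT G3=NOT 1=0 G1=G3=1 G2=G2|G3=1|1=1 G3=G1&G0=0&1=0 -> 0110
Step 2: G0=NOT G3=NOT 0=1 G1=G3=0 G2=G2|G3=1|0=1 G3=G1&G0=1&0=0 -> 1010
Step 3: G0=NOT G3=NOT 0=1 G1=G3=0 G2=G2|G3=1|0=1 G3=G1&G0=0&1=0 -> 1010
State from step 3 equals state from step 2 -> cycle length 1

Answer: 1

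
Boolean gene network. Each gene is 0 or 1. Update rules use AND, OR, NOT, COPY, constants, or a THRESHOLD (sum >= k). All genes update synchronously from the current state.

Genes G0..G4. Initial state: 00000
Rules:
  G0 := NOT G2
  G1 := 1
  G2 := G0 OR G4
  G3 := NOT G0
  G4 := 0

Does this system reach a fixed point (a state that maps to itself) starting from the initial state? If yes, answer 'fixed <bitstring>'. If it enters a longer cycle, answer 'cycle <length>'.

Answer: cycle 4

Derivation:
Step 0: 00000
Step 1: G0=NOT G2=NOT 0=1 G1=1(const) G2=G0|G4=0|0=0 G3=NOT G0=NOT 0=1 G4=0(const) -> 11010
Step 2: G0=NOT G2=NOT 0=1 G1=1(const) G2=G0|G4=1|0=1 G3=NOT G0=NOT 1=0 G4=0(const) -> 11100
Step 3: G0=NOT G2=NOT 1=0 G1=1(const) G2=G0|G4=1|0=1 G3=NOT G0=NOT 1=0 G4=0(const) -> 01100
Step 4: G0=NOT G2=NOT 1=0 G1=1(const) G2=G0|G4=0|0=0 G3=NOT G0=NOT 0=1 G4=0(const) -> 01010
Step 5: G0=NOT G2=NOT 0=1 G1=1(const) G2=G0|G4=0|0=0 G3=NOT G0=NOT 0=1 G4=0(const) -> 11010
Cycle of length 4 starting at step 1 -> no fixed point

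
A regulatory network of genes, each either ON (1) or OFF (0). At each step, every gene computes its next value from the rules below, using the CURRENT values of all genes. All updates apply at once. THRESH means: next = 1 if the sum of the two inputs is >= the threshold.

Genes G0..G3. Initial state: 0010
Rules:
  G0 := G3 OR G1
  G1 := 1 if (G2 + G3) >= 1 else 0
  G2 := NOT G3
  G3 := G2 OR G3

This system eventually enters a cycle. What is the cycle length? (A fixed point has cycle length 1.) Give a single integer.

Answer: 1

Derivation:
Step 0: 0010
Step 1: G0=G3|G1=0|0=0 G1=(1+0>=1)=1 G2=NOT G3=NOT 0=1 G3=G2|G3=1|0=1 -> 0111
Step 2: G0=G3|G1=1|1=1 G1=(1+1>=1)=1 G2=NOT G3=NOT 1=0 G3=G2|G3=1|1=1 -> 1101
Step 3: G0=G3|G1=1|1=1 G1=(0+1>=1)=1 G2=NOT G3=NOT 1=0 G3=G2|G3=0|1=1 -> 1101
State from step 3 equals state from step 2 -> cycle length 1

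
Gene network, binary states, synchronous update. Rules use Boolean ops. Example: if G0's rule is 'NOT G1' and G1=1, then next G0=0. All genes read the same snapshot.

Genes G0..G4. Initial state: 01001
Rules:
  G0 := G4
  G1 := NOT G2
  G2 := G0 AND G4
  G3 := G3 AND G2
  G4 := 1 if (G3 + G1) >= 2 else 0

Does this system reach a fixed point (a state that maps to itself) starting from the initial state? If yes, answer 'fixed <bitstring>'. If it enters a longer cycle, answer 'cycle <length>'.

Step 0: 01001
Step 1: G0=G4=1 G1=NOT G2=NOT 0=1 G2=G0&G4=0&1=0 G3=G3&G2=0&0=0 G4=(0+1>=2)=0 -> 11000
Step 2: G0=G4=0 G1=NOT G2=NOT 0=1 G2=G0&G4=1&0=0 G3=G3&G2=0&0=0 G4=(0+1>=2)=0 -> 01000
Step 3: G0=G4=0 G1=NOT G2=NOT 0=1 G2=G0&G4=0&0=0 G3=G3&G2=0&0=0 G4=(0+1>=2)=0 -> 01000
Fixed point reached at step 2: 01000

Answer: fixed 01000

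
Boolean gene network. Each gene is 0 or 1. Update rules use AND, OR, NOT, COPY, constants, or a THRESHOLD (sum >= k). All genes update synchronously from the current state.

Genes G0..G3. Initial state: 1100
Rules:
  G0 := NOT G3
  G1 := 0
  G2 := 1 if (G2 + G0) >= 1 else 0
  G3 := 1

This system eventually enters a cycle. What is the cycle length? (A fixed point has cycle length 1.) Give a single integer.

Answer: 1

Derivation:
Step 0: 1100
Step 1: G0=NOT G3=NOT 0=1 G1=0(const) G2=(0+1>=1)=1 G3=1(const) -> 1011
Step 2: G0=NOT G3=NOT 1=0 G1=0(const) G2=(1+1>=1)=1 G3=1(const) -> 0011
Step 3: G0=NOT G3=NOT 1=0 G1=0(const) G2=(1+0>=1)=1 G3=1(const) -> 0011
State from step 3 equals state from step 2 -> cycle length 1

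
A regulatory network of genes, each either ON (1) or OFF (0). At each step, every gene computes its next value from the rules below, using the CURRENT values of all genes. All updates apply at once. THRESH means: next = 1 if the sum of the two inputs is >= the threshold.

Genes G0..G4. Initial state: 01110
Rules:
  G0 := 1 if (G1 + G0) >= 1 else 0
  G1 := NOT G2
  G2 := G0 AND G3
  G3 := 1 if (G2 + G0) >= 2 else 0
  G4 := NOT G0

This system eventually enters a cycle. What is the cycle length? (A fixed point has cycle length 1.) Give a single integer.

Answer: 1

Derivation:
Step 0: 01110
Step 1: G0=(1+0>=1)=1 G1=NOT G2=NOT 1=0 G2=G0&G3=0&1=0 G3=(1+0>=2)=0 G4=NOT G0=NOT 0=1 -> 10001
Step 2: G0=(0+1>=1)=1 G1=NOT G2=NOT 0=1 G2=G0&G3=1&0=0 G3=(0+1>=2)=0 G4=NOT G0=NOT 1=0 -> 11000
Step 3: G0=(1+1>=1)=1 G1=NOT G2=NOT 0=1 G2=G0&G3=1&0=0 G3=(0+1>=2)=0 G4=NOT G0=NOT 1=0 -> 11000
State from step 3 equals state from step 2 -> cycle length 1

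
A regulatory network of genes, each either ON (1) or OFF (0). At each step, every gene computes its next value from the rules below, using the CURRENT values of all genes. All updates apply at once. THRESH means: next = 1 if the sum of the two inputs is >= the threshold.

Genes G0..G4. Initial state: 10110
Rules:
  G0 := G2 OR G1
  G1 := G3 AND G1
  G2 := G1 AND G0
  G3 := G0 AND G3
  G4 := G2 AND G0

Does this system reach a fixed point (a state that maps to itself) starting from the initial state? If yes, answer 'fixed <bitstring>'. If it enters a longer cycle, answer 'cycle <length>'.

Answer: fixed 00000

Derivation:
Step 0: 10110
Step 1: G0=G2|G1=1|0=1 G1=G3&G1=1&0=0 G2=G1&G0=0&1=0 G3=G0&G3=1&1=1 G4=G2&G0=1&1=1 -> 10011
Step 2: G0=G2|G1=0|0=0 G1=G3&G1=1&0=0 G2=G1&G0=0&1=0 G3=G0&G3=1&1=1 G4=G2&G0=0&1=0 -> 00010
Step 3: G0=G2|G1=0|0=0 G1=G3&G1=1&0=0 G2=G1&G0=0&0=0 G3=G0&G3=0&1=0 G4=G2&G0=0&0=0 -> 00000
Step 4: G0=G2|G1=0|0=0 G1=G3&G1=0&0=0 G2=G1&G0=0&0=0 G3=G0&G3=0&0=0 G4=G2&G0=0&0=0 -> 00000
Fixed point reached at step 3: 00000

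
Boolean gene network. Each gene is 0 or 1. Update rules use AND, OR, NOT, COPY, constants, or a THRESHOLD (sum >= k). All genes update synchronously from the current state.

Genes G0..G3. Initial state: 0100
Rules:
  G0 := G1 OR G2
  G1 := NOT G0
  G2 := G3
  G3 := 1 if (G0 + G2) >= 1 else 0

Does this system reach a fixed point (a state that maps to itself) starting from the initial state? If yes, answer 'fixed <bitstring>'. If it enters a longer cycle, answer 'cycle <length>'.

Answer: fixed 1011

Derivation:
Step 0: 0100
Step 1: G0=G1|G2=1|0=1 G1=NOT G0=NOT 0=1 G2=G3=0 G3=(0+0>=1)=0 -> 1100
Step 2: G0=G1|G2=1|0=1 G1=NOT G0=NOT 1=0 G2=G3=0 G3=(1+0>=1)=1 -> 1001
Step 3: G0=G1|G2=0|0=0 G1=NOT G0=NOT 1=0 G2=G3=1 G3=(1+0>=1)=1 -> 0011
Step 4: G0=G1|G2=0|1=1 G1=NOT G0=NOT 0=1 G2=G3=1 G3=(0+1>=1)=1 -> 1111
Step 5: G0=G1|G2=1|1=1 G1=NOT G0=NOT 1=0 G2=G3=1 G3=(1+1>=1)=1 -> 1011
Step 6: G0=G1|G2=0|1=1 G1=NOT G0=NOT 1=0 G2=G3=1 G3=(1+1>=1)=1 -> 1011
Fixed point reached at step 5: 1011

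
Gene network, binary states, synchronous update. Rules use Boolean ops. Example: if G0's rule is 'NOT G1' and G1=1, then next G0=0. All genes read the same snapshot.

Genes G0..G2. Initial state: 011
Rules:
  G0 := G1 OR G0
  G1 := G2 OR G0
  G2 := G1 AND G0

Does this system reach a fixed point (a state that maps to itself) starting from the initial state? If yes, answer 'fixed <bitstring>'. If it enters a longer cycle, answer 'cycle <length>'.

Answer: fixed 111

Derivation:
Step 0: 011
Step 1: G0=G1|G0=1|0=1 G1=G2|G0=1|0=1 G2=G1&G0=1&0=0 -> 110
Step 2: G0=G1|G0=1|1=1 G1=G2|G0=0|1=1 G2=G1&G0=1&1=1 -> 111
Step 3: G0=G1|G0=1|1=1 G1=G2|G0=1|1=1 G2=G1&G0=1&1=1 -> 111
Fixed point reached at step 2: 111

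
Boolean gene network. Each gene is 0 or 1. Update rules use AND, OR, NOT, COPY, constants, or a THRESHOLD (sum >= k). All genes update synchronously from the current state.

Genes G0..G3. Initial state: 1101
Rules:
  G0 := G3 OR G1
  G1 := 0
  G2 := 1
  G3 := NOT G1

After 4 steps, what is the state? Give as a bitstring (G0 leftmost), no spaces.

Step 1: G0=G3|G1=1|1=1 G1=0(const) G2=1(const) G3=NOT G1=NOT 1=0 -> 1010
Step 2: G0=G3|G1=0|0=0 G1=0(const) G2=1(const) G3=NOT G1=NOT 0=1 -> 0011
Step 3: G0=G3|G1=1|0=1 G1=0(const) G2=1(const) G3=NOT G1=NOT 0=1 -> 1011
Step 4: G0=G3|G1=1|0=1 G1=0(const) G2=1(const) G3=NOT G1=NOT 0=1 -> 1011

1011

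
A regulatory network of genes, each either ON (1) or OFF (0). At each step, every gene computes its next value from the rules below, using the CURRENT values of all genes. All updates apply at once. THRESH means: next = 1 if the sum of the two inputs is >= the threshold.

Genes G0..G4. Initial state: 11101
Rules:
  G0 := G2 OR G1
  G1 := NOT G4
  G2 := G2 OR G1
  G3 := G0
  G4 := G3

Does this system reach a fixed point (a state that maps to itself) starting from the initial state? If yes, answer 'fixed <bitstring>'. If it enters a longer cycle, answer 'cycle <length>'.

Step 0: 11101
Step 1: G0=G2|G1=1|1=1 G1=NOT G4=NOT 1=0 G2=G2|G1=1|1=1 G3=G0=1 G4=G3=0 -> 10110
Step 2: G0=G2|G1=1|0=1 G1=NOT G4=NOT 0=1 G2=G2|G1=1|0=1 G3=G0=1 G4=G3=1 -> 11111
Step 3: G0=G2|G1=1|1=1 G1=NOT G4=NOT 1=0 G2=G2|G1=1|1=1 G3=G0=1 G4=G3=1 -> 10111
Step 4: G0=G2|G1=1|0=1 G1=NOT G4=NOT 1=0 G2=G2|G1=1|0=1 G3=G0=1 G4=G3=1 -> 10111
Fixed point reached at step 3: 10111

Answer: fixed 10111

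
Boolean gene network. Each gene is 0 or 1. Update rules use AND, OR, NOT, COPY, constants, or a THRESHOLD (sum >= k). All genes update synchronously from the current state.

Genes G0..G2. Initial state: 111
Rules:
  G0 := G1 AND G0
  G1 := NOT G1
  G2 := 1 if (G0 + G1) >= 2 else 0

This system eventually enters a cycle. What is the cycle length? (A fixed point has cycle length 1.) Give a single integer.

Step 0: 111
Step 1: G0=G1&G0=1&1=1 G1=NOT G1=NOT 1=0 G2=(1+1>=2)=1 -> 101
Step 2: G0=G1&G0=0&1=0 G1=NOT G1=NOT 0=1 G2=(1+0>=2)=0 -> 010
Step 3: G0=G1&G0=1&0=0 G1=NOT G1=NOT 1=0 G2=(0+1>=2)=0 -> 000
Step 4: G0=G1&G0=0&0=0 G1=NOT G1=NOT 0=1 G2=(0+0>=2)=0 -> 010
State from step 4 equals state from step 2 -> cycle length 2

Answer: 2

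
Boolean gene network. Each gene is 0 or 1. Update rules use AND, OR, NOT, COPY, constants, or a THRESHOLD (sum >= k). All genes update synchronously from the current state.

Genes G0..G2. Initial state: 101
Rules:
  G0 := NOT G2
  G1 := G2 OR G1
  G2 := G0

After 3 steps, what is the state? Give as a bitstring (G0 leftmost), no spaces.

Step 1: G0=NOT G2=NOT 1=0 G1=G2|G1=1|0=1 G2=G0=1 -> 011
Step 2: G0=NOT G2=NOT 1=0 G1=G2|G1=1|1=1 G2=G0=0 -> 010
Step 3: G0=NOT G2=NOT 0=1 G1=G2|G1=0|1=1 G2=G0=0 -> 110

110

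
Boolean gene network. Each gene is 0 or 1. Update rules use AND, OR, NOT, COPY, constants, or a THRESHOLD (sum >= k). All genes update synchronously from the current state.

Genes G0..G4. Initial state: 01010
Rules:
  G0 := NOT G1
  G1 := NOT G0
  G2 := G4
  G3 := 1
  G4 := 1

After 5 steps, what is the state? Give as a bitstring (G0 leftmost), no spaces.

Step 1: G0=NOT G1=NOT 1=0 G1=NOT G0=NOT 0=1 G2=G4=0 G3=1(const) G4=1(const) -> 01011
Step 2: G0=NOT G1=NOT 1=0 G1=NOT G0=NOT 0=1 G2=G4=1 G3=1(const) G4=1(const) -> 01111
Step 3: G0=NOT G1=NOT 1=0 G1=NOT G0=NOT 0=1 G2=G4=1 G3=1(const) G4=1(const) -> 01111
Step 4: G0=NOT G1=NOT 1=0 G1=NOT G0=NOT 0=1 G2=G4=1 G3=1(const) G4=1(const) -> 01111
Step 5: G0=NOT G1=NOT 1=0 G1=NOT G0=NOT 0=1 G2=G4=1 G3=1(const) G4=1(const) -> 01111

01111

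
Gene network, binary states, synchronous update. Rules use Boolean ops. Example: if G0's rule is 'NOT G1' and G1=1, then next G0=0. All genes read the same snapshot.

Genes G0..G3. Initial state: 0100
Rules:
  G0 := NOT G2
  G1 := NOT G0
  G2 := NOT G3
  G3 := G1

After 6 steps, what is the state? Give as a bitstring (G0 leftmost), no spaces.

Step 1: G0=NOT G2=NOT 0=1 G1=NOT G0=NOT 0=1 G2=NOT G3=NOT 0=1 G3=G1=1 -> 1111
Step 2: G0=NOT G2=NOT 1=0 G1=NOT G0=NOT 1=0 G2=NOT G3=NOT 1=0 G3=G1=1 -> 0001
Step 3: G0=NOT G2=NOT 0=1 G1=NOT G0=NOT 0=1 G2=NOT G3=NOT 1=0 G3=G1=0 -> 1100
Step 4: G0=NOT G2=NOT 0=1 G1=NOT G0=NOT 1=0 G2=NOT G3=NOT 0=1 G3=G1=1 -> 1011
Step 5: G0=NOT G2=NOT 1=0 G1=NOT G0=NOT 1=0 G2=NOT G3=NOT 1=0 G3=G1=0 -> 0000
Step 6: G0=NOT G2=NOT 0=1 G1=NOT G0=NOT 0=1 G2=NOT G3=NOT 0=1 G3=G1=0 -> 1110

1110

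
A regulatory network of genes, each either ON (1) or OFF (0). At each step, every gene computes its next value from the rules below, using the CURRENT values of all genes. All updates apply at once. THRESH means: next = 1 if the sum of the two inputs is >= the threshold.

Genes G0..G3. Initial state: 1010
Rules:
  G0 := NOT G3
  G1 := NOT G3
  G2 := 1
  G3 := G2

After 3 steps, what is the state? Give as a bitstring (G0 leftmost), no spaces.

Step 1: G0=NOT G3=NOT 0=1 G1=NOT G3=NOT 0=1 G2=1(const) G3=G2=1 -> 1111
Step 2: G0=NOT G3=NOT 1=0 G1=NOT G3=NOT 1=0 G2=1(const) G3=G2=1 -> 0011
Step 3: G0=NOT G3=NOT 1=0 G1=NOT G3=NOT 1=0 G2=1(const) G3=G2=1 -> 0011

0011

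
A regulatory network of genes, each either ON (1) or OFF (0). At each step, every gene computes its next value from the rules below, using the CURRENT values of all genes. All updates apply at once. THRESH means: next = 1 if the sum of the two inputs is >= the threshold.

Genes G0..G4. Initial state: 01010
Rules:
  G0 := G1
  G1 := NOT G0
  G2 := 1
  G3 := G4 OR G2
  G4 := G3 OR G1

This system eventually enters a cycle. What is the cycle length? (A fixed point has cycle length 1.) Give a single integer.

Answer: 4

Derivation:
Step 0: 01010
Step 1: G0=G1=1 G1=NOT G0=NOT 0=1 G2=1(const) G3=G4|G2=0|0=0 G4=G3|G1=1|1=1 -> 11101
Step 2: G0=G1=1 G1=NOT G0=NOT 1=0 G2=1(const) G3=G4|G2=1|1=1 G4=G3|G1=0|1=1 -> 10111
Step 3: G0=G1=0 G1=NOT G0=NOT 1=0 G2=1(const) G3=G4|G2=1|1=1 G4=G3|G1=1|0=1 -> 00111
Step 4: G0=G1=0 G1=NOT G0=NOT 0=1 G2=1(const) G3=G4|G2=1|1=1 G4=G3|G1=1|0=1 -> 01111
Step 5: G0=G1=1 G1=NOT G0=NOT 0=1 G2=1(const) G3=G4|G2=1|1=1 G4=G3|G1=1|1=1 -> 11111
Step 6: G0=G1=1 G1=NOT G0=NOT 1=0 G2=1(const) G3=G4|G2=1|1=1 G4=G3|G1=1|1=1 -> 10111
State from step 6 equals state from step 2 -> cycle length 4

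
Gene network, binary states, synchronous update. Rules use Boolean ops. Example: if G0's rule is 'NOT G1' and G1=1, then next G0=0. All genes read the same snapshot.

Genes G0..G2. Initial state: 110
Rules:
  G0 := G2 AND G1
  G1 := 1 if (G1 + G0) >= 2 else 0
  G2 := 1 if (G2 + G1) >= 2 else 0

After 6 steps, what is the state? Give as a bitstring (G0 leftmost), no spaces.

Step 1: G0=G2&G1=0&1=0 G1=(1+1>=2)=1 G2=(0+1>=2)=0 -> 010
Step 2: G0=G2&G1=0&1=0 G1=(1+0>=2)=0 G2=(0+1>=2)=0 -> 000
Step 3: G0=G2&G1=0&0=0 G1=(0+0>=2)=0 G2=(0+0>=2)=0 -> 000
Step 4: G0=G2&G1=0&0=0 G1=(0+0>=2)=0 G2=(0+0>=2)=0 -> 000
Step 5: G0=G2&G1=0&0=0 G1=(0+0>=2)=0 G2=(0+0>=2)=0 -> 000
Step 6: G0=G2&G1=0&0=0 G1=(0+0>=2)=0 G2=(0+0>=2)=0 -> 000

000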